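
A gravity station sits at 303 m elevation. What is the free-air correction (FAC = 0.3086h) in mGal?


FAC = 0.3086 * h
= 0.3086 * 303
= 93.5058 mGal

93.5058


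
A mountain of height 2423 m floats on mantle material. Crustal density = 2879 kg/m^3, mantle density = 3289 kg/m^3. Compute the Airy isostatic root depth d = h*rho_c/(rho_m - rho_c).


rho_m - rho_c = 3289 - 2879 = 410
d = 2423 * 2879 / 410
= 6975817 / 410
= 17014.19 m

17014.19


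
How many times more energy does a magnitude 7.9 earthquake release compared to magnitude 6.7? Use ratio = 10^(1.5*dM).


M2 - M1 = 7.9 - 6.7 = 1.2
1.5 * 1.2 = 1.8
ratio = 10^1.8 = 63.1

63.1


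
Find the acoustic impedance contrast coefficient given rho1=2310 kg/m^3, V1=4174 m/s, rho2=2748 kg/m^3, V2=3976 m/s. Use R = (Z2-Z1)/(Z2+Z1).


Z1 = 2310 * 4174 = 9641940
Z2 = 2748 * 3976 = 10926048
R = (10926048 - 9641940) / (10926048 + 9641940) = 1284108 / 20567988 = 0.0624

0.0624


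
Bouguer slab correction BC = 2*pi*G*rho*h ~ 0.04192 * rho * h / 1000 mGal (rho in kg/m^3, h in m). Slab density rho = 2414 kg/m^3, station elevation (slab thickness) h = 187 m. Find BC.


BC = 0.04192 * rho * h / 1000
= 0.04192 * 2414 * 187 / 1000
= 18.9234 mGal

18.9234


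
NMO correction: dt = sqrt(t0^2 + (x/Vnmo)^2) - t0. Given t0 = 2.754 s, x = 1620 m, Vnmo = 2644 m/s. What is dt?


x/Vnmo = 1620/2644 = 0.612708
(x/Vnmo)^2 = 0.375411
t0^2 = 7.584516
sqrt(7.584516 + 0.375411) = 2.821334
dt = 2.821334 - 2.754 = 0.067334

0.067334


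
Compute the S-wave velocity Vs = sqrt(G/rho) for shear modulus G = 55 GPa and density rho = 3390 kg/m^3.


Convert G to Pa: G = 55e9 Pa
Compute G/rho = 55e9 / 3390 = 16224188.7906
Vs = sqrt(16224188.7906) = 4027.93 m/s

4027.93


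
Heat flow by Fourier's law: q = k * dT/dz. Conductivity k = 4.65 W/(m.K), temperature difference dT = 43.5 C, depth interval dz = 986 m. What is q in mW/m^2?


q = k * dT / dz * 1000
= 4.65 * 43.5 / 986 * 1000
= 0.205147 * 1000
= 205.1471 mW/m^2

205.1471


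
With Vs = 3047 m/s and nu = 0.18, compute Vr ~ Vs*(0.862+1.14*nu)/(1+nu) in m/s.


Numerator factor = 0.862 + 1.14*0.18 = 1.0672
Denominator = 1 + 0.18 = 1.18
Vr = 3047 * 1.0672 / 1.18 = 2755.73 m/s

2755.73


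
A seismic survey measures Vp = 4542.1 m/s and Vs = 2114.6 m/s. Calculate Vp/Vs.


Vp/Vs = 4542.1 / 2114.6
= 2.148

2.148


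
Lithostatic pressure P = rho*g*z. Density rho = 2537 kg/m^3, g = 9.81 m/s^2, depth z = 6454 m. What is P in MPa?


P = rho * g * z / 1e6
= 2537 * 9.81 * 6454 / 1e6
= 160626958.38 / 1e6
= 160.627 MPa

160.627


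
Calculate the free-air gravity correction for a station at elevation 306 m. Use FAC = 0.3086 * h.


FAC = 0.3086 * h
= 0.3086 * 306
= 94.4316 mGal

94.4316


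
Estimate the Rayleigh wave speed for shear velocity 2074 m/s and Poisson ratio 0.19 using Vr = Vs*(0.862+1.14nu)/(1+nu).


Numerator factor = 0.862 + 1.14*0.19 = 1.0786
Denominator = 1 + 0.19 = 1.19
Vr = 2074 * 1.0786 / 1.19 = 1879.85 m/s

1879.85


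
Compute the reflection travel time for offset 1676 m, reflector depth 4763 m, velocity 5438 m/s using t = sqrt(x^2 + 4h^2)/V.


x^2 + 4h^2 = 1676^2 + 4*4763^2 = 2808976 + 90744676 = 93553652
sqrt(93553652) = 9672.3137
t = 9672.3137 / 5438 = 1.7787 s

1.7787


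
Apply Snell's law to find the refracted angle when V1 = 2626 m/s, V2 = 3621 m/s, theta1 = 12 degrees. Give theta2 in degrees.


sin(theta1) = sin(12 deg) = 0.207912
sin(theta2) = V2/V1 * sin(theta1) = 3621/2626 * 0.207912 = 0.28669
theta2 = arcsin(0.28669) = 16.6599 degrees

16.6599


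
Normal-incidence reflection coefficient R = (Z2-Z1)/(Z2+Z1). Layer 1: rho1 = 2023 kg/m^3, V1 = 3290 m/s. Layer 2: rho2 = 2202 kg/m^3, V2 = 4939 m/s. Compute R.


Z1 = 2023 * 3290 = 6655670
Z2 = 2202 * 4939 = 10875678
R = (10875678 - 6655670) / (10875678 + 6655670) = 4220008 / 17531348 = 0.2407

0.2407


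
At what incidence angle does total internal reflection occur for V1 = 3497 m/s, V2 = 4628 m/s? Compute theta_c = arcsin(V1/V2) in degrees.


V1/V2 = 3497/4628 = 0.755618
theta_c = arcsin(0.755618) = 49.0794 degrees

49.0794


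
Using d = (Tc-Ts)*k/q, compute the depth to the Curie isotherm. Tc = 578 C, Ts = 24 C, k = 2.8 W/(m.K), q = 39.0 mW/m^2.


T_Curie - T_surf = 578 - 24 = 554 C
Convert q to W/m^2: 39.0 mW/m^2 = 0.039 W/m^2
d = 554 * 2.8 / 0.039 = 39774.36 m

39774.36


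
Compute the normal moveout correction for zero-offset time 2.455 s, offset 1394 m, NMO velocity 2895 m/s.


x/Vnmo = 1394/2895 = 0.48152
(x/Vnmo)^2 = 0.231861
t0^2 = 6.027025
sqrt(6.027025 + 0.231861) = 2.501777
dt = 2.501777 - 2.455 = 0.046777

0.046777


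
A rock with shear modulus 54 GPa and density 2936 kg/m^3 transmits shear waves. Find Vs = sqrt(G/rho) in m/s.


Convert G to Pa: G = 54e9 Pa
Compute G/rho = 54e9 / 2936 = 18392370.5722
Vs = sqrt(18392370.5722) = 4288.63 m/s

4288.63


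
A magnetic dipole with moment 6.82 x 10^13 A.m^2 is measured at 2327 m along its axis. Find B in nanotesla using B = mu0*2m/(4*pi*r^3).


m = 6.82 x 10^13 = 68200000000000 A.m^2
2m = 136400000000000 A.m^2
r^3 = 2327^3 = 12600539783
B = (4pi*10^-7) * 136400000000000 / (4*pi * 12600539783) * 1e9
= 171405295.179859 / 158343052854.15 * 1e9
= 1082493.3086 nT

1082493.3086


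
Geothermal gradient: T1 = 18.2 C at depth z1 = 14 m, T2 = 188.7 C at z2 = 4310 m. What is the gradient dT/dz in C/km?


dT = 188.7 - 18.2 = 170.5 C
dz = 4310 - 14 = 4296 m
gradient = dT/dz * 1000 = 170.5/4296 * 1000 = 39.6881 C/km

39.6881


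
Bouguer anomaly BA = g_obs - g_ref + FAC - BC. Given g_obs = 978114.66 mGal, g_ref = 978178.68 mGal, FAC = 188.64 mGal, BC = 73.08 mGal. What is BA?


BA = g_obs - g_ref + FAC - BC
= 978114.66 - 978178.68 + 188.64 - 73.08
= 51.54 mGal

51.54


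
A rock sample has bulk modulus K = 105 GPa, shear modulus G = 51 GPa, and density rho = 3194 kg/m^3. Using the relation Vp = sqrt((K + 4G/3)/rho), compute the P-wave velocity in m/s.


First compute the effective modulus:
K + 4G/3 = 105e9 + 4*51e9/3 = 173000000000.0 Pa
Then divide by density:
173000000000.0 / 3194 = 54164057.608 Pa/(kg/m^3)
Take the square root:
Vp = sqrt(54164057.608) = 7359.62 m/s

7359.62


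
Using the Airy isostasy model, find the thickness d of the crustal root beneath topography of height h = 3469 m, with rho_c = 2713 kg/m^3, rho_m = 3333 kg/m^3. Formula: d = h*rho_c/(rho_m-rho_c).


rho_m - rho_c = 3333 - 2713 = 620
d = 3469 * 2713 / 620
= 9411397 / 620
= 15179.67 m

15179.67


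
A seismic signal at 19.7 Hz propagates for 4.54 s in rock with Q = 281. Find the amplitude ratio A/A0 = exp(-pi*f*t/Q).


pi*f*t/Q = pi*19.7*4.54/281 = 0.999921
A/A0 = exp(-0.999921) = 0.367909

0.367909


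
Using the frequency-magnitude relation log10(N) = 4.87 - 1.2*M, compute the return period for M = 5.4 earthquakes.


log10(N) = 4.87 - 1.2*5.4 = -1.61
N = 10^-1.61 = 0.024547
T = 1/N = 1/0.024547 = 40.738 years

40.738


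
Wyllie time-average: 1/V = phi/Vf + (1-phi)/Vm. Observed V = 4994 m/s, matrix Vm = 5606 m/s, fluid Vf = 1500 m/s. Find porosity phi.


1/V - 1/Vm = 1/4994 - 1/5606 = 2.186e-05
1/Vf - 1/Vm = 1/1500 - 1/5606 = 0.00048829
phi = 2.186e-05 / 0.00048829 = 0.0448

0.0448


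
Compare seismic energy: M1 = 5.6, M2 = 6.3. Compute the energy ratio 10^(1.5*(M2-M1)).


M2 - M1 = 6.3 - 5.6 = 0.7
1.5 * 0.7 = 1.05
ratio = 10^1.05 = 11.22

11.22


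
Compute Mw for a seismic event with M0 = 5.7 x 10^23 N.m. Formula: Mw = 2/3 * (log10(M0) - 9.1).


log10(M0) = log10(5.7 x 10^23) = 23.7559
Mw = 2/3 * (23.7559 - 9.1)
= 2/3 * 14.6559
= 9.77

9.77


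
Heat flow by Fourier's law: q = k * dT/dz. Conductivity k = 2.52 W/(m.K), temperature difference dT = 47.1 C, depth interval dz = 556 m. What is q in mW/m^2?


q = k * dT / dz * 1000
= 2.52 * 47.1 / 556 * 1000
= 0.213475 * 1000
= 213.4748 mW/m^2

213.4748


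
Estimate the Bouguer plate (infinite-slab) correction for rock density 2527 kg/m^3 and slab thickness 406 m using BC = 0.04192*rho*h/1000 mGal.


BC = 0.04192 * rho * h / 1000
= 0.04192 * 2527 * 406 / 1000
= 43.0083 mGal

43.0083


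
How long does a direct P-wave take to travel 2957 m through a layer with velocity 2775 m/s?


t = x / V
= 2957 / 2775
= 1.0656 s

1.0656


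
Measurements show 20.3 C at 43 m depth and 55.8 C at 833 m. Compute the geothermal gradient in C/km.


dT = 55.8 - 20.3 = 35.5 C
dz = 833 - 43 = 790 m
gradient = dT/dz * 1000 = 35.5/790 * 1000 = 44.9367 C/km

44.9367


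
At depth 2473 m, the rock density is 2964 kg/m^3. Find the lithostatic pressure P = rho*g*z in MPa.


P = rho * g * z / 1e6
= 2964 * 9.81 * 2473 / 1e6
= 71907025.32 / 1e6
= 71.907 MPa

71.907


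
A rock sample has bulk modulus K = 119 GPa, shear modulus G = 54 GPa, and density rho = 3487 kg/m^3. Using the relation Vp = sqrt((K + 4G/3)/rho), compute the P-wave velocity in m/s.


First compute the effective modulus:
K + 4G/3 = 119e9 + 4*54e9/3 = 191000000000.0 Pa
Then divide by density:
191000000000.0 / 3487 = 54774878.1187 Pa/(kg/m^3)
Take the square root:
Vp = sqrt(54774878.1187) = 7401.01 m/s

7401.01


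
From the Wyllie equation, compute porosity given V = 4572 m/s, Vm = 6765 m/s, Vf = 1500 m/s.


1/V - 1/Vm = 1/4572 - 1/6765 = 7.09e-05
1/Vf - 1/Vm = 1/1500 - 1/6765 = 0.00051885
phi = 7.09e-05 / 0.00051885 = 0.1367

0.1367


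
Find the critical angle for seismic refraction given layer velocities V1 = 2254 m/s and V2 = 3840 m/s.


V1/V2 = 2254/3840 = 0.586979
theta_c = arcsin(0.586979) = 35.9429 degrees

35.9429


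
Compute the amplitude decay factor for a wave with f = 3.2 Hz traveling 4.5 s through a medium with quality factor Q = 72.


pi*f*t/Q = pi*3.2*4.5/72 = 0.628319
A/A0 = exp(-0.628319) = 0.533488

0.533488


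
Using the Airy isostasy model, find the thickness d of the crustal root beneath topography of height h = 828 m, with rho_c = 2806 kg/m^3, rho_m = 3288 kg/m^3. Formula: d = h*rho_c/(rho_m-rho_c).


rho_m - rho_c = 3288 - 2806 = 482
d = 828 * 2806 / 482
= 2323368 / 482
= 4820.27 m

4820.27


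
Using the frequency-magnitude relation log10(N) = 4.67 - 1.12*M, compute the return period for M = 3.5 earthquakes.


log10(N) = 4.67 - 1.12*3.5 = 0.75
N = 10^0.75 = 5.623413
T = 1/N = 1/5.623413 = 0.1778 years

0.1778


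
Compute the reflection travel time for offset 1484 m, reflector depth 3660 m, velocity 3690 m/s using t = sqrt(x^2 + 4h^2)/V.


x^2 + 4h^2 = 1484^2 + 4*3660^2 = 2202256 + 53582400 = 55784656
sqrt(55784656) = 7468.9126
t = 7468.9126 / 3690 = 2.0241 s

2.0241


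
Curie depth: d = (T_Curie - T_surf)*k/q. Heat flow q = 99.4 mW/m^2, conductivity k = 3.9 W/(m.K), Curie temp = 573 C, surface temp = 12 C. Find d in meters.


T_Curie - T_surf = 573 - 12 = 561 C
Convert q to W/m^2: 99.4 mW/m^2 = 0.0994 W/m^2
d = 561 * 3.9 / 0.0994 = 22011.07 m

22011.07


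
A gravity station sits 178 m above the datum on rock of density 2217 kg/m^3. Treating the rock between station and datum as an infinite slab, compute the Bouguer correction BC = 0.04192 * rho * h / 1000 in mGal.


BC = 0.04192 * rho * h / 1000
= 0.04192 * 2217 * 178 / 1000
= 16.5427 mGal

16.5427


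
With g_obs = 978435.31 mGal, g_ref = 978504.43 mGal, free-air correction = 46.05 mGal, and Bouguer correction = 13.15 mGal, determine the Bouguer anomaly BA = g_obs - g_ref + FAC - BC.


BA = g_obs - g_ref + FAC - BC
= 978435.31 - 978504.43 + 46.05 - 13.15
= -36.22 mGal

-36.22


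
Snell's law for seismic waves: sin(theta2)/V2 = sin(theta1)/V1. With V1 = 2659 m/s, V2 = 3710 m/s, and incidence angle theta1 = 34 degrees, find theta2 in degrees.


sin(theta1) = sin(34 deg) = 0.559193
sin(theta2) = V2/V1 * sin(theta1) = 3710/2659 * 0.559193 = 0.78022
theta2 = arcsin(0.78022) = 51.2807 degrees

51.2807


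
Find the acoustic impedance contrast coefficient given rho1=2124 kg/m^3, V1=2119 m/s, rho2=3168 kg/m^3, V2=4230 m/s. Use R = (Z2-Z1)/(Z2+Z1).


Z1 = 2124 * 2119 = 4500756
Z2 = 3168 * 4230 = 13400640
R = (13400640 - 4500756) / (13400640 + 4500756) = 8899884 / 17901396 = 0.4972

0.4972


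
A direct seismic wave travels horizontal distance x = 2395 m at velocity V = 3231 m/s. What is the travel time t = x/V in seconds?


t = x / V
= 2395 / 3231
= 0.7413 s

0.7413


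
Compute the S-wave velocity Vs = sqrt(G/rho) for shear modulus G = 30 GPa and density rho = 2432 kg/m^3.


Convert G to Pa: G = 30e9 Pa
Compute G/rho = 30e9 / 2432 = 12335526.3158
Vs = sqrt(12335526.3158) = 3512.2 m/s

3512.2


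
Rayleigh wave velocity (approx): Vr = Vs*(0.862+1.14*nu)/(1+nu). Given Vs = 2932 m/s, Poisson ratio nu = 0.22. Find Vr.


Numerator factor = 0.862 + 1.14*0.22 = 1.1128
Denominator = 1 + 0.22 = 1.22
Vr = 2932 * 1.1128 / 1.22 = 2674.37 m/s

2674.37


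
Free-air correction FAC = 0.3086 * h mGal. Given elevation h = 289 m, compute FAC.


FAC = 0.3086 * h
= 0.3086 * 289
= 89.1854 mGal

89.1854


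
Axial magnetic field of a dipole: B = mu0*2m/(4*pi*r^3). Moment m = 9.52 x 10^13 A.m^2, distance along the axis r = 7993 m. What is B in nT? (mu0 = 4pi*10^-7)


m = 9.52 x 10^13 = 95200000000000 A.m^2
2m = 190400000000000 A.m^2
r^3 = 7993^3 = 510657175657
B = (4pi*10^-7) * 190400000000000 / (4*pi * 510657175657) * 1e9
= 239263696.497399 / 6417107326187.78 * 1e9
= 37285.2883 nT

37285.2883


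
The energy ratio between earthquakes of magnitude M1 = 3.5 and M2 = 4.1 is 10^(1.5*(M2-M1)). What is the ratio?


M2 - M1 = 4.1 - 3.5 = 0.6
1.5 * 0.6 = 0.9
ratio = 10^0.9 = 7.94

7.94


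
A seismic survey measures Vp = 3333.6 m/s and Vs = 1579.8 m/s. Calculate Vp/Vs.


Vp/Vs = 3333.6 / 1579.8
= 2.1101

2.1101


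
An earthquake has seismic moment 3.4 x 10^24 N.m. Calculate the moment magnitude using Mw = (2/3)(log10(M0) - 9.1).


log10(M0) = log10(3.4 x 10^24) = 24.5315
Mw = 2/3 * (24.5315 - 9.1)
= 2/3 * 15.4315
= 10.29

10.29


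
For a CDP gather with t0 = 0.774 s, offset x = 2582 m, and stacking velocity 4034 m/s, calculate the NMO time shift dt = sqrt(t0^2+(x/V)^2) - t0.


x/Vnmo = 2582/4034 = 0.640059
(x/Vnmo)^2 = 0.409676
t0^2 = 0.599076
sqrt(0.599076 + 0.409676) = 1.004367
dt = 1.004367 - 0.774 = 0.230367

0.230367


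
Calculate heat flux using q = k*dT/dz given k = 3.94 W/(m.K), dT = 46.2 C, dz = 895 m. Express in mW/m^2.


q = k * dT / dz * 1000
= 3.94 * 46.2 / 895 * 1000
= 0.203383 * 1000
= 203.3832 mW/m^2

203.3832


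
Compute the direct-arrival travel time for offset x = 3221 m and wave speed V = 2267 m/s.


t = x / V
= 3221 / 2267
= 1.4208 s

1.4208


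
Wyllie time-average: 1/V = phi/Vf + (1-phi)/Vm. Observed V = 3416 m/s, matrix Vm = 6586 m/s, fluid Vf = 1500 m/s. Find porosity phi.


1/V - 1/Vm = 1/3416 - 1/6586 = 0.0001409
1/Vf - 1/Vm = 1/1500 - 1/6586 = 0.00051483
phi = 0.0001409 / 0.00051483 = 0.2737

0.2737


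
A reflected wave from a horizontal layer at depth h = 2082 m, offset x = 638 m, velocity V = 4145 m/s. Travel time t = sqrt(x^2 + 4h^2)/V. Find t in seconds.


x^2 + 4h^2 = 638^2 + 4*2082^2 = 407044 + 17338896 = 17745940
sqrt(17745940) = 4212.593
t = 4212.593 / 4145 = 1.0163 s

1.0163


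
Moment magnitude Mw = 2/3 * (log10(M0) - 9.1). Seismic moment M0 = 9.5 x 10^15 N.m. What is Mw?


log10(M0) = log10(9.5 x 10^15) = 15.9777
Mw = 2/3 * (15.9777 - 9.1)
= 2/3 * 6.8777
= 4.59

4.59


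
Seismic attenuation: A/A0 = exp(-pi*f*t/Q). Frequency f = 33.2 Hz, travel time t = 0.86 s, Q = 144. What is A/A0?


pi*f*t/Q = pi*33.2*0.86/144 = 0.622908
A/A0 = exp(-0.622908) = 0.536382

0.536382


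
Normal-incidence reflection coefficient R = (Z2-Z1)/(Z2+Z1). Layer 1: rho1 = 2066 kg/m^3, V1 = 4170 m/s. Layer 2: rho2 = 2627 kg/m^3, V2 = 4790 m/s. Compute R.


Z1 = 2066 * 4170 = 8615220
Z2 = 2627 * 4790 = 12583330
R = (12583330 - 8615220) / (12583330 + 8615220) = 3968110 / 21198550 = 0.1872

0.1872


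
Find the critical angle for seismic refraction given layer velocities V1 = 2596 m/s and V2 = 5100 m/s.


V1/V2 = 2596/5100 = 0.50902
theta_c = arcsin(0.50902) = 30.5985 degrees

30.5985


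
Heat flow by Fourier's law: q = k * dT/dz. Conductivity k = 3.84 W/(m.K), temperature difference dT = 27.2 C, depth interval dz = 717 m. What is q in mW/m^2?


q = k * dT / dz * 1000
= 3.84 * 27.2 / 717 * 1000
= 0.145674 * 1000
= 145.6736 mW/m^2

145.6736


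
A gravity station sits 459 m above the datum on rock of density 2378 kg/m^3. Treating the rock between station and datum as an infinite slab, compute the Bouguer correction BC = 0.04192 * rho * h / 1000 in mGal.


BC = 0.04192 * rho * h / 1000
= 0.04192 * 2378 * 459 / 1000
= 45.7558 mGal

45.7558


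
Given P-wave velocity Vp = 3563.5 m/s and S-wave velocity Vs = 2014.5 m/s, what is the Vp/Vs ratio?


Vp/Vs = 3563.5 / 2014.5
= 1.7689

1.7689


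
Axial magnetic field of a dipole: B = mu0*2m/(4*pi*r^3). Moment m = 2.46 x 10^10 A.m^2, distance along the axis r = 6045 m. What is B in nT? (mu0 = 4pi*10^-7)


m = 2.46 x 10^10 = 24600000000 A.m^2
2m = 49200000000 A.m^2
r^3 = 6045^3 = 220896541125
B = (4pi*10^-7) * 49200000000 / (4*pi * 220896541125) * 1e9
= 61826.543423 / 2775867803206.78 * 1e9
= 22.2729 nT

22.2729


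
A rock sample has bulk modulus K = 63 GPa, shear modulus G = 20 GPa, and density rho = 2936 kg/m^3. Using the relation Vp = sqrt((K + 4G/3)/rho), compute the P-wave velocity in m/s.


First compute the effective modulus:
K + 4G/3 = 63e9 + 4*20e9/3 = 89666666666.67 Pa
Then divide by density:
89666666666.67 / 2936 = 30540417.802 Pa/(kg/m^3)
Take the square root:
Vp = sqrt(30540417.802) = 5526.34 m/s

5526.34


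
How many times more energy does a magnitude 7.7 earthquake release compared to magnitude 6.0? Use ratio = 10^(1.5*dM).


M2 - M1 = 7.7 - 6.0 = 1.7
1.5 * 1.7 = 2.55
ratio = 10^2.55 = 354.81

354.81


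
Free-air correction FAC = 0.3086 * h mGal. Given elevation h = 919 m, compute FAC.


FAC = 0.3086 * h
= 0.3086 * 919
= 283.6034 mGal

283.6034


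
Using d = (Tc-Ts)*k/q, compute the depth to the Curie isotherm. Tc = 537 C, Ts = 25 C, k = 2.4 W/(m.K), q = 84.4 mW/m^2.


T_Curie - T_surf = 537 - 25 = 512 C
Convert q to W/m^2: 84.4 mW/m^2 = 0.0844 W/m^2
d = 512 * 2.4 / 0.0844 = 14559.24 m

14559.24


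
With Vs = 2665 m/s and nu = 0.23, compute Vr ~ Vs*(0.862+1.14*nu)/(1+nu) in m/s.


Numerator factor = 0.862 + 1.14*0.23 = 1.1242
Denominator = 1 + 0.23 = 1.23
Vr = 2665 * 1.1242 / 1.23 = 2435.77 m/s

2435.77


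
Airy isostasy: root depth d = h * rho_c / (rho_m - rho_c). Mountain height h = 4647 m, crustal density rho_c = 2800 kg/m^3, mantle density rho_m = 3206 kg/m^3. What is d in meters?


rho_m - rho_c = 3206 - 2800 = 406
d = 4647 * 2800 / 406
= 13011600 / 406
= 32048.28 m

32048.28


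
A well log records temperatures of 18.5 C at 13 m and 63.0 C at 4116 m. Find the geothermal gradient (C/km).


dT = 63.0 - 18.5 = 44.5 C
dz = 4116 - 13 = 4103 m
gradient = dT/dz * 1000 = 44.5/4103 * 1000 = 10.8457 C/km

10.8457


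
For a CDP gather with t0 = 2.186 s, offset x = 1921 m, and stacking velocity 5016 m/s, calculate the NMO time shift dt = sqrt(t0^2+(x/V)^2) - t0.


x/Vnmo = 1921/5016 = 0.382974
(x/Vnmo)^2 = 0.146669
t0^2 = 4.778596
sqrt(4.778596 + 0.146669) = 2.219294
dt = 2.219294 - 2.186 = 0.033294

0.033294


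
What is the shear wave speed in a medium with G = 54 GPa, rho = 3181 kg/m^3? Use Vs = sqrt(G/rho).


Convert G to Pa: G = 54e9 Pa
Compute G/rho = 54e9 / 3181 = 16975793.7755
Vs = sqrt(16975793.7755) = 4120.17 m/s

4120.17


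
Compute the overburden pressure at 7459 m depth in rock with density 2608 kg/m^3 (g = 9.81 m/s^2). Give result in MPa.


P = rho * g * z / 1e6
= 2608 * 9.81 * 7459 / 1e6
= 190834636.32 / 1e6
= 190.8346 MPa

190.8346


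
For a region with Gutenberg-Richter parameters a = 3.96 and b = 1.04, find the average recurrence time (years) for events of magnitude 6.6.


log10(N) = 3.96 - 1.04*6.6 = -2.904
N = 10^-2.904 = 0.001247
T = 1/N = 1/0.001247 = 801.6781 years

801.6781


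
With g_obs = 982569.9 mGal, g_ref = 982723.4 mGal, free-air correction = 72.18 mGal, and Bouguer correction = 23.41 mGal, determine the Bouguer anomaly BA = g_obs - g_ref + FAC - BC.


BA = g_obs - g_ref + FAC - BC
= 982569.9 - 982723.4 + 72.18 - 23.41
= -104.73 mGal

-104.73


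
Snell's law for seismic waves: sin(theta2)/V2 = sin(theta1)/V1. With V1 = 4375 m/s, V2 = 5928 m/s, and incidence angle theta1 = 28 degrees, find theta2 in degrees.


sin(theta1) = sin(28 deg) = 0.469472
sin(theta2) = V2/V1 * sin(theta1) = 5928/4375 * 0.469472 = 0.636121
theta2 = arcsin(0.636121) = 39.5031 degrees

39.5031


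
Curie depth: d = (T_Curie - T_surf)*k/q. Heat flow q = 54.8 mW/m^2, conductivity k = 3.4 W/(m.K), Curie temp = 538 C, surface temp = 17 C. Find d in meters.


T_Curie - T_surf = 538 - 17 = 521 C
Convert q to W/m^2: 54.8 mW/m^2 = 0.0548 W/m^2
d = 521 * 3.4 / 0.0548 = 32324.82 m

32324.82


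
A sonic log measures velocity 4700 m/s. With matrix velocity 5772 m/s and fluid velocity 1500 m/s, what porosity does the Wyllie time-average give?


1/V - 1/Vm = 1/4700 - 1/5772 = 3.952e-05
1/Vf - 1/Vm = 1/1500 - 1/5772 = 0.00049342
phi = 3.952e-05 / 0.00049342 = 0.0801

0.0801


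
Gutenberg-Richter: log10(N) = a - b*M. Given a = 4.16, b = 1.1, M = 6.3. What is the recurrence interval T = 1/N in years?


log10(N) = 4.16 - 1.1*6.3 = -2.77
N = 10^-2.77 = 0.001698
T = 1/N = 1/0.001698 = 588.8437 years

588.8437


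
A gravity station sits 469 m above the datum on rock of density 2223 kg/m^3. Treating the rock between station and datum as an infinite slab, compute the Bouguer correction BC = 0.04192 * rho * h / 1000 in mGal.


BC = 0.04192 * rho * h / 1000
= 0.04192 * 2223 * 469 / 1000
= 43.7052 mGal

43.7052


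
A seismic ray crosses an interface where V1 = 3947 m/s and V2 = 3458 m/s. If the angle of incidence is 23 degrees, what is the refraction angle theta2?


sin(theta1) = sin(23 deg) = 0.390731
sin(theta2) = V2/V1 * sin(theta1) = 3458/3947 * 0.390731 = 0.342323
theta2 = arcsin(0.342323) = 20.0185 degrees

20.0185


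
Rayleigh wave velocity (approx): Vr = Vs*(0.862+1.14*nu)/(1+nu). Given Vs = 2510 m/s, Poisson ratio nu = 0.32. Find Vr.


Numerator factor = 0.862 + 1.14*0.32 = 1.2268
Denominator = 1 + 0.32 = 1.32
Vr = 2510 * 1.2268 / 1.32 = 2332.78 m/s

2332.78


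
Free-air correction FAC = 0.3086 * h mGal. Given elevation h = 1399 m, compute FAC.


FAC = 0.3086 * h
= 0.3086 * 1399
= 431.7314 mGal

431.7314


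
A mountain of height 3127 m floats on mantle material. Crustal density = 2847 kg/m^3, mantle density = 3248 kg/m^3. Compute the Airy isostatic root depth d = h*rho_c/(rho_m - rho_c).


rho_m - rho_c = 3248 - 2847 = 401
d = 3127 * 2847 / 401
= 8902569 / 401
= 22200.92 m

22200.92


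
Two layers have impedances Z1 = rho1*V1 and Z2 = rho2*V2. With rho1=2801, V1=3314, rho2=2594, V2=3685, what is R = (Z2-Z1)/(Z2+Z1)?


Z1 = 2801 * 3314 = 9282514
Z2 = 2594 * 3685 = 9558890
R = (9558890 - 9282514) / (9558890 + 9282514) = 276376 / 18841404 = 0.0147

0.0147


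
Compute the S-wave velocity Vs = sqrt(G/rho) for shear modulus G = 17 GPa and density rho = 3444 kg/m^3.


Convert G to Pa: G = 17e9 Pa
Compute G/rho = 17e9 / 3444 = 4936120.7898
Vs = sqrt(4936120.7898) = 2221.74 m/s

2221.74


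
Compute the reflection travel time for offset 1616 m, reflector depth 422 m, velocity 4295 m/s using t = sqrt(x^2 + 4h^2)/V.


x^2 + 4h^2 = 1616^2 + 4*422^2 = 2611456 + 712336 = 3323792
sqrt(3323792) = 1823.127
t = 1823.127 / 4295 = 0.4245 s

0.4245


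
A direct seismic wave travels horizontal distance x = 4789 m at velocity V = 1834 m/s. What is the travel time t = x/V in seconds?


t = x / V
= 4789 / 1834
= 2.6112 s

2.6112


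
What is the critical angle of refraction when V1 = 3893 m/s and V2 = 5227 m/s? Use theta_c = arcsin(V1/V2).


V1/V2 = 3893/5227 = 0.744787
theta_c = arcsin(0.744787) = 48.1408 degrees

48.1408


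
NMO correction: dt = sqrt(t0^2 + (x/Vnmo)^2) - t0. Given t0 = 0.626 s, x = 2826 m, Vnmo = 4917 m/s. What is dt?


x/Vnmo = 2826/4917 = 0.574741
(x/Vnmo)^2 = 0.330327
t0^2 = 0.391876
sqrt(0.391876 + 0.330327) = 0.849825
dt = 0.849825 - 0.626 = 0.223825

0.223825


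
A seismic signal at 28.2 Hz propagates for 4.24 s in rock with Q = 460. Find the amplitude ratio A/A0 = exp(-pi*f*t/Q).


pi*f*t/Q = pi*28.2*4.24/460 = 0.816596
A/A0 = exp(-0.816596) = 0.441934

0.441934


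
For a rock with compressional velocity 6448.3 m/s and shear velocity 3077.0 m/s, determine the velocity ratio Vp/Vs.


Vp/Vs = 6448.3 / 3077.0
= 2.0956

2.0956


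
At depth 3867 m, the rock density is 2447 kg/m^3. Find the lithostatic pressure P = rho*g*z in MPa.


P = rho * g * z / 1e6
= 2447 * 9.81 * 3867 / 1e6
= 92827605.69 / 1e6
= 92.8276 MPa

92.8276


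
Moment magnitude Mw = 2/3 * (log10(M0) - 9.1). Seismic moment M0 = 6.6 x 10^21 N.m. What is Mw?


log10(M0) = log10(6.6 x 10^21) = 21.8195
Mw = 2/3 * (21.8195 - 9.1)
= 2/3 * 12.7195
= 8.48

8.48


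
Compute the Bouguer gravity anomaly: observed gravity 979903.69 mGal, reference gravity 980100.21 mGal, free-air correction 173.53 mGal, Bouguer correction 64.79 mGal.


BA = g_obs - g_ref + FAC - BC
= 979903.69 - 980100.21 + 173.53 - 64.79
= -87.78 mGal

-87.78


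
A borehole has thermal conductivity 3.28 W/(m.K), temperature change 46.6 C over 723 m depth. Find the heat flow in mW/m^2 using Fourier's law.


q = k * dT / dz * 1000
= 3.28 * 46.6 / 723 * 1000
= 0.211408 * 1000
= 211.408 mW/m^2

211.408


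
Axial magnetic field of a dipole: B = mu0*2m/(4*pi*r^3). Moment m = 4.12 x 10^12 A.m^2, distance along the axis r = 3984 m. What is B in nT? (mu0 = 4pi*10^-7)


m = 4.12 x 10^12 = 4120000000000 A.m^2
2m = 8240000000000 A.m^2
r^3 = 3984^3 = 63235067904
B = (4pi*10^-7) * 8240000000000 / (4*pi * 63235067904) * 1e9
= 10354689.386232 / 794635299105.83 * 1e9
= 13030.7443 nT

13030.7443


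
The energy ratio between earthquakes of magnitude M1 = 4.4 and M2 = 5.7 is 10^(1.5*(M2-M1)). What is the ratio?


M2 - M1 = 5.7 - 4.4 = 1.3
1.5 * 1.3 = 1.95
ratio = 10^1.95 = 89.13

89.13


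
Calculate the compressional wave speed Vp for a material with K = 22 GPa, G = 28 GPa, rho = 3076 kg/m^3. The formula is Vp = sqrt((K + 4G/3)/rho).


First compute the effective modulus:
K + 4G/3 = 22e9 + 4*28e9/3 = 59333333333.33 Pa
Then divide by density:
59333333333.33 / 3076 = 19289120.0694 Pa/(kg/m^3)
Take the square root:
Vp = sqrt(19289120.0694) = 4391.94 m/s

4391.94


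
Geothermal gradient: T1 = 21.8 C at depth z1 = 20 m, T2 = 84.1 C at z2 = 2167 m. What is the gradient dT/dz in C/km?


dT = 84.1 - 21.8 = 62.3 C
dz = 2167 - 20 = 2147 m
gradient = dT/dz * 1000 = 62.3/2147 * 1000 = 29.0172 C/km

29.0172


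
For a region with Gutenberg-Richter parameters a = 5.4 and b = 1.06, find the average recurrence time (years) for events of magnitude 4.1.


log10(N) = 5.4 - 1.06*4.1 = 1.054
N = 10^1.054 = 11.324004
T = 1/N = 1/11.324004 = 0.0883 years

0.0883


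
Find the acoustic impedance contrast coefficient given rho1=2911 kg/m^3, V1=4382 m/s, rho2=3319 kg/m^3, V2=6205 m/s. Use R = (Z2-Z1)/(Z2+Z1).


Z1 = 2911 * 4382 = 12756002
Z2 = 3319 * 6205 = 20594395
R = (20594395 - 12756002) / (20594395 + 12756002) = 7838393 / 33350397 = 0.235

0.235


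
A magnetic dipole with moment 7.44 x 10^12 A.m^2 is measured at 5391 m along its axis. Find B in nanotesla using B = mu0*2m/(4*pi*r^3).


m = 7.44 x 10^12 = 7440000000000 A.m^2
2m = 14880000000000 A.m^2
r^3 = 5391^3 = 156677991471
B = (4pi*10^-7) * 14880000000000 / (4*pi * 156677991471) * 1e9
= 18698759.474166 / 1968873707937.99 * 1e9
= 9497.1858 nT

9497.1858


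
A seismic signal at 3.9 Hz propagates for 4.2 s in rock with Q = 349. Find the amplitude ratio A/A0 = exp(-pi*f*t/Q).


pi*f*t/Q = pi*3.9*4.2/349 = 0.147448
A/A0 = exp(-0.147448) = 0.862907

0.862907


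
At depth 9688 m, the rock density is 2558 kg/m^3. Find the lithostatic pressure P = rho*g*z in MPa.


P = rho * g * z / 1e6
= 2558 * 9.81 * 9688 / 1e6
= 243110478.24 / 1e6
= 243.1105 MPa

243.1105


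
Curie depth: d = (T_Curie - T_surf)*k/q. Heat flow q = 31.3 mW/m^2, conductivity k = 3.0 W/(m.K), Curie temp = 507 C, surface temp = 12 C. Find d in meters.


T_Curie - T_surf = 507 - 12 = 495 C
Convert q to W/m^2: 31.3 mW/m^2 = 0.0313 W/m^2
d = 495 * 3.0 / 0.0313 = 47444.09 m

47444.09


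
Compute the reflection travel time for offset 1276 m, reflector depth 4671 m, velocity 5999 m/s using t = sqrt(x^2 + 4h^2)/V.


x^2 + 4h^2 = 1276^2 + 4*4671^2 = 1628176 + 87272964 = 88901140
sqrt(88901140) = 9428.7401
t = 9428.7401 / 5999 = 1.5717 s

1.5717


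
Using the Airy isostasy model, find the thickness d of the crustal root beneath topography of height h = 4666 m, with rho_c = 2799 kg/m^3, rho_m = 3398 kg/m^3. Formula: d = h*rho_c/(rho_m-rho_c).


rho_m - rho_c = 3398 - 2799 = 599
d = 4666 * 2799 / 599
= 13060134 / 599
= 21803.23 m

21803.23


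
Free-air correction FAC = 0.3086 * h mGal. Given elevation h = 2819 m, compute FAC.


FAC = 0.3086 * h
= 0.3086 * 2819
= 869.9434 mGal

869.9434


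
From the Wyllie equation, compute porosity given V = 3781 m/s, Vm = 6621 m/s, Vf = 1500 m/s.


1/V - 1/Vm = 1/3781 - 1/6621 = 0.00011345
1/Vf - 1/Vm = 1/1500 - 1/6621 = 0.00051563
phi = 0.00011345 / 0.00051563 = 0.22

0.22


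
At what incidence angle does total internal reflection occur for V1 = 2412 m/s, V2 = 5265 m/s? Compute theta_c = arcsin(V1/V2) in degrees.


V1/V2 = 2412/5265 = 0.45812
theta_c = arcsin(0.45812) = 27.2658 degrees

27.2658


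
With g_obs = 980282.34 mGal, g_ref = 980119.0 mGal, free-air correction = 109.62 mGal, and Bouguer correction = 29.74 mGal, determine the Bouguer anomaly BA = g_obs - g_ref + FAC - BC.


BA = g_obs - g_ref + FAC - BC
= 980282.34 - 980119.0 + 109.62 - 29.74
= 243.22 mGal

243.22


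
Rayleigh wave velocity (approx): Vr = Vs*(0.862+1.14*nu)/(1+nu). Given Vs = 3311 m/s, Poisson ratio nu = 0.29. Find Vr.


Numerator factor = 0.862 + 1.14*0.29 = 1.1926
Denominator = 1 + 0.29 = 1.29
Vr = 3311 * 1.1926 / 1.29 = 3061.01 m/s

3061.01


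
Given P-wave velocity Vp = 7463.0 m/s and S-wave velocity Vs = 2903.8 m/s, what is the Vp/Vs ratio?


Vp/Vs = 7463.0 / 2903.8
= 2.5701

2.5701


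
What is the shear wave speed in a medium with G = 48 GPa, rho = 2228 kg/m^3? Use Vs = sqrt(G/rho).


Convert G to Pa: G = 48e9 Pa
Compute G/rho = 48e9 / 2228 = 21543985.6373
Vs = sqrt(21543985.6373) = 4641.55 m/s

4641.55


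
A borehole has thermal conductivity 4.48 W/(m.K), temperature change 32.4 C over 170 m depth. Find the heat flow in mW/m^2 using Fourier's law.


q = k * dT / dz * 1000
= 4.48 * 32.4 / 170 * 1000
= 0.853835 * 1000
= 853.8353 mW/m^2

853.8353


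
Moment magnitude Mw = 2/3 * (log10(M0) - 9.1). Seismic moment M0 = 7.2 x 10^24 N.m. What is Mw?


log10(M0) = log10(7.2 x 10^24) = 24.8573
Mw = 2/3 * (24.8573 - 9.1)
= 2/3 * 15.7573
= 10.5

10.5


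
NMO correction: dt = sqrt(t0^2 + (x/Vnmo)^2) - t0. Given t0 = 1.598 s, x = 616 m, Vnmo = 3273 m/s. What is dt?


x/Vnmo = 616/3273 = 0.188207
(x/Vnmo)^2 = 0.035422
t0^2 = 2.553604
sqrt(2.553604 + 0.035422) = 1.609045
dt = 1.609045 - 1.598 = 0.011045

0.011045


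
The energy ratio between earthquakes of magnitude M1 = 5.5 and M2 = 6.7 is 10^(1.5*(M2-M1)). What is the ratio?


M2 - M1 = 6.7 - 5.5 = 1.2
1.5 * 1.2 = 1.8
ratio = 10^1.8 = 63.1

63.1


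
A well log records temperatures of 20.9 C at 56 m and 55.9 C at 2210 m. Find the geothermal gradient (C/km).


dT = 55.9 - 20.9 = 35.0 C
dz = 2210 - 56 = 2154 m
gradient = dT/dz * 1000 = 35.0/2154 * 1000 = 16.2488 C/km

16.2488


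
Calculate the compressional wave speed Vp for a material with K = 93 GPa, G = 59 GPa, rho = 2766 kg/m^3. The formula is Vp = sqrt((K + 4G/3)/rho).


First compute the effective modulus:
K + 4G/3 = 93e9 + 4*59e9/3 = 171666666666.67 Pa
Then divide by density:
171666666666.67 / 2766 = 62063147.7464 Pa/(kg/m^3)
Take the square root:
Vp = sqrt(62063147.7464) = 7878.02 m/s

7878.02


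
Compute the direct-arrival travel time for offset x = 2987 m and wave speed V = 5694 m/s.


t = x / V
= 2987 / 5694
= 0.5246 s

0.5246


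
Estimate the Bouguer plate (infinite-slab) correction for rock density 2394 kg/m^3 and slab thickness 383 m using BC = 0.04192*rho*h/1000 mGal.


BC = 0.04192 * rho * h / 1000
= 0.04192 * 2394 * 383 / 1000
= 38.4365 mGal

38.4365


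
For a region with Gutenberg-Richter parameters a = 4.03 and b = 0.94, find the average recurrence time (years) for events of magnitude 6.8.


log10(N) = 4.03 - 0.94*6.8 = -2.362
N = 10^-2.362 = 0.004345
T = 1/N = 1/0.004345 = 230.1442 years

230.1442


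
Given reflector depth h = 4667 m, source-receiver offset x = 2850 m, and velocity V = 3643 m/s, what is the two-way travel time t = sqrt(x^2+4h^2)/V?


x^2 + 4h^2 = 2850^2 + 4*4667^2 = 8122500 + 87123556 = 95246056
sqrt(95246056) = 9759.4086
t = 9759.4086 / 3643 = 2.6789 s

2.6789


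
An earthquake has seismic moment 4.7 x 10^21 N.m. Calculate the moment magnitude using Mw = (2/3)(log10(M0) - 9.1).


log10(M0) = log10(4.7 x 10^21) = 21.6721
Mw = 2/3 * (21.6721 - 9.1)
= 2/3 * 12.5721
= 8.38

8.38


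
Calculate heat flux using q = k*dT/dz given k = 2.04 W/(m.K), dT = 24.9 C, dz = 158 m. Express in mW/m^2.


q = k * dT / dz * 1000
= 2.04 * 24.9 / 158 * 1000
= 0.321494 * 1000
= 321.4937 mW/m^2

321.4937


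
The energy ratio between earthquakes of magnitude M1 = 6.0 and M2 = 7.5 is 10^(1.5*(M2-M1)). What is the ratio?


M2 - M1 = 7.5 - 6.0 = 1.5
1.5 * 1.5 = 2.25
ratio = 10^2.25 = 177.83

177.83


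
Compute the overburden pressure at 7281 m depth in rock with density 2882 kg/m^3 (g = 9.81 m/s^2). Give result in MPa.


P = rho * g * z / 1e6
= 2882 * 9.81 * 7281 / 1e6
= 205851490.02 / 1e6
= 205.8515 MPa

205.8515


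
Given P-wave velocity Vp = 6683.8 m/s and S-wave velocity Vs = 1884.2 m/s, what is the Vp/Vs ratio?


Vp/Vs = 6683.8 / 1884.2
= 3.5473

3.5473


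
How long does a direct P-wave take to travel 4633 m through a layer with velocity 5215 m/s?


t = x / V
= 4633 / 5215
= 0.8884 s

0.8884


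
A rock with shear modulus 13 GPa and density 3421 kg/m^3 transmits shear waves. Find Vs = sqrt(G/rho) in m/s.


Convert G to Pa: G = 13e9 Pa
Compute G/rho = 13e9 / 3421 = 3800058.4624
Vs = sqrt(3800058.4624) = 1949.37 m/s

1949.37


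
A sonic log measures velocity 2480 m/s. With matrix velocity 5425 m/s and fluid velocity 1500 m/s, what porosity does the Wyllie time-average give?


1/V - 1/Vm = 1/2480 - 1/5425 = 0.00021889
1/Vf - 1/Vm = 1/1500 - 1/5425 = 0.00048233
phi = 0.00021889 / 0.00048233 = 0.4538

0.4538


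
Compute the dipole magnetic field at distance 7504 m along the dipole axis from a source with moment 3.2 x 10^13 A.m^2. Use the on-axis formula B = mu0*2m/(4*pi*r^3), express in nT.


m = 3.2 x 10^13 = 32000000000000 A.m^2
2m = 64000000000000 A.m^2
r^3 = 7504^3 = 422550360064
B = (4pi*10^-7) * 64000000000000 / (4*pi * 422550360064) * 1e9
= 80424771.931899 / 5309924427795.14 * 1e9
= 15146.1236 nT

15146.1236


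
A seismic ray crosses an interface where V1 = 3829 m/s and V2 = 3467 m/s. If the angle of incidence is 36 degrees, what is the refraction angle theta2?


sin(theta1) = sin(36 deg) = 0.587785
sin(theta2) = V2/V1 * sin(theta1) = 3467/3829 * 0.587785 = 0.532215
theta2 = arcsin(0.532215) = 32.1552 degrees

32.1552


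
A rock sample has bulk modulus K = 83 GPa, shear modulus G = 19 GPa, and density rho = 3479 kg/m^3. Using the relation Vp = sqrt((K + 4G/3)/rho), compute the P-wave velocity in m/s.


First compute the effective modulus:
K + 4G/3 = 83e9 + 4*19e9/3 = 108333333333.33 Pa
Then divide by density:
108333333333.33 / 3479 = 31139216.2499 Pa/(kg/m^3)
Take the square root:
Vp = sqrt(31139216.2499) = 5580.25 m/s

5580.25


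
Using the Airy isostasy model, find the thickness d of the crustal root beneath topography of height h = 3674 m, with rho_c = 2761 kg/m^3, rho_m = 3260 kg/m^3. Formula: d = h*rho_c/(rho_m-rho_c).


rho_m - rho_c = 3260 - 2761 = 499
d = 3674 * 2761 / 499
= 10143914 / 499
= 20328.48 m

20328.48


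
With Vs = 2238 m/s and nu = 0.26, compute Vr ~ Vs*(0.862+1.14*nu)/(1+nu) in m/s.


Numerator factor = 0.862 + 1.14*0.26 = 1.1584
Denominator = 1 + 0.26 = 1.26
Vr = 2238 * 1.1584 / 1.26 = 2057.54 m/s

2057.54


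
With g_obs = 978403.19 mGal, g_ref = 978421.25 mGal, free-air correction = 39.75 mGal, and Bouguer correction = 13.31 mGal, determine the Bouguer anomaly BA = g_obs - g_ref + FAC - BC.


BA = g_obs - g_ref + FAC - BC
= 978403.19 - 978421.25 + 39.75 - 13.31
= 8.38 mGal

8.38


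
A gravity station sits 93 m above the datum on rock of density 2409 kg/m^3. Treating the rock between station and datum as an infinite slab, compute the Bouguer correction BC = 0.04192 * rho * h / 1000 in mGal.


BC = 0.04192 * rho * h / 1000
= 0.04192 * 2409 * 93 / 1000
= 9.3916 mGal

9.3916


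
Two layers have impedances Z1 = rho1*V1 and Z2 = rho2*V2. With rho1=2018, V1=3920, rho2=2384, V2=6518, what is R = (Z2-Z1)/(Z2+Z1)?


Z1 = 2018 * 3920 = 7910560
Z2 = 2384 * 6518 = 15538912
R = (15538912 - 7910560) / (15538912 + 7910560) = 7628352 / 23449472 = 0.3253

0.3253


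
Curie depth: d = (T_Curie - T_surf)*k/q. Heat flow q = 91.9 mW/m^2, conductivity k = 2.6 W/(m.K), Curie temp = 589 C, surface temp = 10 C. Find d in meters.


T_Curie - T_surf = 589 - 10 = 579 C
Convert q to W/m^2: 91.9 mW/m^2 = 0.0919 W/m^2
d = 579 * 2.6 / 0.0919 = 16380.85 m

16380.85


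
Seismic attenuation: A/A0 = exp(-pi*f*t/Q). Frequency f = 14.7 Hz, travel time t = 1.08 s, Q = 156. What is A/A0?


pi*f*t/Q = pi*14.7*1.08/156 = 0.319717
A/A0 = exp(-0.319717) = 0.726354

0.726354


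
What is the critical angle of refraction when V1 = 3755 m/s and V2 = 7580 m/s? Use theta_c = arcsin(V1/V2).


V1/V2 = 3755/7580 = 0.495383
theta_c = arcsin(0.495383) = 29.695 degrees

29.695


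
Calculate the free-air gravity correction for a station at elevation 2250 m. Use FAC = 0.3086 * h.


FAC = 0.3086 * h
= 0.3086 * 2250
= 694.35 mGal

694.35


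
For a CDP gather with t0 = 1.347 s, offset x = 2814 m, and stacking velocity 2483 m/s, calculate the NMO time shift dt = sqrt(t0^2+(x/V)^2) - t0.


x/Vnmo = 2814/2483 = 1.133306
(x/Vnmo)^2 = 1.284384
t0^2 = 1.814409
sqrt(1.814409 + 1.284384) = 1.760339
dt = 1.760339 - 1.347 = 0.413339

0.413339


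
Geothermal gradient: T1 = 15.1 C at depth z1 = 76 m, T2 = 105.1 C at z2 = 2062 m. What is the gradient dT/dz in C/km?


dT = 105.1 - 15.1 = 90.0 C
dz = 2062 - 76 = 1986 m
gradient = dT/dz * 1000 = 90.0/1986 * 1000 = 45.3172 C/km

45.3172


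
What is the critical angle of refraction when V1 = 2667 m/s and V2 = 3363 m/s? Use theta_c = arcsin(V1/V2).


V1/V2 = 2667/3363 = 0.793042
theta_c = arcsin(0.793042) = 52.4707 degrees

52.4707


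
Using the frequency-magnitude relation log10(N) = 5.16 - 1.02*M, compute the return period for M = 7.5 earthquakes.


log10(N) = 5.16 - 1.02*7.5 = -2.49
N = 10^-2.49 = 0.003236
T = 1/N = 1/0.003236 = 309.0295 years

309.0295


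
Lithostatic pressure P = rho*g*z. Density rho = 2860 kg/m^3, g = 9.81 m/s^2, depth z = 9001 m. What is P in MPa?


P = rho * g * z / 1e6
= 2860 * 9.81 * 9001 / 1e6
= 252537456.6 / 1e6
= 252.5375 MPa

252.5375


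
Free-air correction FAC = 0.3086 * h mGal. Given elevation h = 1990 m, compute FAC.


FAC = 0.3086 * h
= 0.3086 * 1990
= 614.114 mGal

614.114


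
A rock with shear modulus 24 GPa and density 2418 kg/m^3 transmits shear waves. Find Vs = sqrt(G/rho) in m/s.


Convert G to Pa: G = 24e9 Pa
Compute G/rho = 24e9 / 2418 = 9925558.3127
Vs = sqrt(9925558.3127) = 3150.49 m/s

3150.49


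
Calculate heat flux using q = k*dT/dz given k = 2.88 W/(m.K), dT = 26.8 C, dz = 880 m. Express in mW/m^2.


q = k * dT / dz * 1000
= 2.88 * 26.8 / 880 * 1000
= 0.087709 * 1000
= 87.7091 mW/m^2

87.7091
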